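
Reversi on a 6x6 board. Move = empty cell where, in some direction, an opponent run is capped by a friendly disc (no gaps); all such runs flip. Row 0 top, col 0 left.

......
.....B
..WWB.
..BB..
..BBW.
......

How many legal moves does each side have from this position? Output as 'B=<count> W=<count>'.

Answer: B=7 W=4

Derivation:
-- B to move --
(1,1): flips 1 -> legal
(1,2): flips 1 -> legal
(1,3): flips 1 -> legal
(1,4): flips 1 -> legal
(2,1): flips 2 -> legal
(3,1): no bracket -> illegal
(3,4): no bracket -> illegal
(3,5): no bracket -> illegal
(4,5): flips 1 -> legal
(5,3): no bracket -> illegal
(5,4): no bracket -> illegal
(5,5): flips 1 -> legal
B mobility = 7
-- W to move --
(0,4): no bracket -> illegal
(0,5): no bracket -> illegal
(1,3): no bracket -> illegal
(1,4): no bracket -> illegal
(2,1): no bracket -> illegal
(2,5): flips 1 -> legal
(3,1): no bracket -> illegal
(3,4): no bracket -> illegal
(3,5): no bracket -> illegal
(4,1): flips 3 -> legal
(5,1): no bracket -> illegal
(5,2): flips 2 -> legal
(5,3): flips 2 -> legal
(5,4): no bracket -> illegal
W mobility = 4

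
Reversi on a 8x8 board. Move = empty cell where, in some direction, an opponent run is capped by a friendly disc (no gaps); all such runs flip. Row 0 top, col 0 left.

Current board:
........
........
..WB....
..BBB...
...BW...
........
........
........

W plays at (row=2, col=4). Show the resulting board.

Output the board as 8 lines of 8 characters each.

Answer: ........
........
..WWW...
..BBW...
...BW...
........
........
........

Derivation:
Place W at (2,4); scan 8 dirs for brackets.
Dir NW: first cell '.' (not opp) -> no flip
Dir N: first cell '.' (not opp) -> no flip
Dir NE: first cell '.' (not opp) -> no flip
Dir W: opp run (2,3) capped by W -> flip
Dir E: first cell '.' (not opp) -> no flip
Dir SW: opp run (3,3), next='.' -> no flip
Dir S: opp run (3,4) capped by W -> flip
Dir SE: first cell '.' (not opp) -> no flip
All flips: (2,3) (3,4)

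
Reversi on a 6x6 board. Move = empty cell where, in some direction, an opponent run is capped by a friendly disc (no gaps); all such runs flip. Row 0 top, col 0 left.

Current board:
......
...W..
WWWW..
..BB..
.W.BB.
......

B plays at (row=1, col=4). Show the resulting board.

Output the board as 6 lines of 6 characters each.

Answer: ......
...WB.
WWWB..
..BB..
.W.BB.
......

Derivation:
Place B at (1,4); scan 8 dirs for brackets.
Dir NW: first cell '.' (not opp) -> no flip
Dir N: first cell '.' (not opp) -> no flip
Dir NE: first cell '.' (not opp) -> no flip
Dir W: opp run (1,3), next='.' -> no flip
Dir E: first cell '.' (not opp) -> no flip
Dir SW: opp run (2,3) capped by B -> flip
Dir S: first cell '.' (not opp) -> no flip
Dir SE: first cell '.' (not opp) -> no flip
All flips: (2,3)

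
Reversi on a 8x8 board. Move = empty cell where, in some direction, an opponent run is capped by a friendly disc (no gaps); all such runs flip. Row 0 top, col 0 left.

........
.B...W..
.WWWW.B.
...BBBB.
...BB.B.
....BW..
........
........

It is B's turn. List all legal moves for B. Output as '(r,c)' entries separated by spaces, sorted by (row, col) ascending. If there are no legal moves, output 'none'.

Answer: (0,4) (0,6) (1,2) (1,3) (1,4) (3,1) (5,6) (6,4) (6,6)

Derivation:
(0,4): flips 1 -> legal
(0,5): no bracket -> illegal
(0,6): flips 2 -> legal
(1,0): no bracket -> illegal
(1,2): flips 1 -> legal
(1,3): flips 2 -> legal
(1,4): flips 1 -> legal
(1,6): no bracket -> illegal
(2,0): no bracket -> illegal
(2,5): no bracket -> illegal
(3,0): no bracket -> illegal
(3,1): flips 1 -> legal
(3,2): no bracket -> illegal
(4,5): no bracket -> illegal
(5,6): flips 1 -> legal
(6,4): flips 1 -> legal
(6,5): no bracket -> illegal
(6,6): flips 1 -> legal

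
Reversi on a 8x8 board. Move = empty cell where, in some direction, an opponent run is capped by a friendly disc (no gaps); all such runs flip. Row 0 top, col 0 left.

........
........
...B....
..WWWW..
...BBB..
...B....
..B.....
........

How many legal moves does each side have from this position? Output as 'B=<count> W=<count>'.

-- B to move --
(2,1): flips 1 -> legal
(2,2): flips 1 -> legal
(2,4): flips 1 -> legal
(2,5): flips 2 -> legal
(2,6): flips 1 -> legal
(3,1): no bracket -> illegal
(3,6): no bracket -> illegal
(4,1): flips 1 -> legal
(4,2): no bracket -> illegal
(4,6): no bracket -> illegal
B mobility = 6
-- W to move --
(1,2): flips 1 -> legal
(1,3): flips 1 -> legal
(1,4): flips 1 -> legal
(2,2): no bracket -> illegal
(2,4): no bracket -> illegal
(3,6): no bracket -> illegal
(4,2): no bracket -> illegal
(4,6): no bracket -> illegal
(5,1): no bracket -> illegal
(5,2): flips 1 -> legal
(5,4): flips 2 -> legal
(5,5): flips 2 -> legal
(5,6): flips 1 -> legal
(6,1): no bracket -> illegal
(6,3): flips 2 -> legal
(6,4): no bracket -> illegal
(7,1): flips 3 -> legal
(7,2): no bracket -> illegal
(7,3): no bracket -> illegal
W mobility = 9

Answer: B=6 W=9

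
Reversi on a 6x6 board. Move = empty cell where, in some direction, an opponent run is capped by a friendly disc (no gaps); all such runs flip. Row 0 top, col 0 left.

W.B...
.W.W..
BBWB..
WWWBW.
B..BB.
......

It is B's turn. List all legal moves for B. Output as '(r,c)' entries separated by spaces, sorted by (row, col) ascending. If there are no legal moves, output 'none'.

Answer: (0,1) (0,3) (0,4) (2,4) (2,5) (3,5) (4,1) (4,2) (4,5)

Derivation:
(0,1): flips 1 -> legal
(0,3): flips 1 -> legal
(0,4): flips 3 -> legal
(1,0): no bracket -> illegal
(1,2): no bracket -> illegal
(1,4): no bracket -> illegal
(2,4): flips 2 -> legal
(2,5): flips 1 -> legal
(3,5): flips 1 -> legal
(4,1): flips 2 -> legal
(4,2): flips 1 -> legal
(4,5): flips 1 -> legal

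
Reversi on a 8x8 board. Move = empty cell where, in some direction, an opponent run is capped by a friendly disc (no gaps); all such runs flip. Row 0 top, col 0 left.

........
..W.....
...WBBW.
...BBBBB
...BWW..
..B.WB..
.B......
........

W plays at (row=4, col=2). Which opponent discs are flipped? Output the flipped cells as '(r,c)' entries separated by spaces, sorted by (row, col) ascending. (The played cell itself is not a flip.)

Answer: (4,3)

Derivation:
Dir NW: first cell '.' (not opp) -> no flip
Dir N: first cell '.' (not opp) -> no flip
Dir NE: opp run (3,3) (2,4), next='.' -> no flip
Dir W: first cell '.' (not opp) -> no flip
Dir E: opp run (4,3) capped by W -> flip
Dir SW: first cell '.' (not opp) -> no flip
Dir S: opp run (5,2), next='.' -> no flip
Dir SE: first cell '.' (not opp) -> no flip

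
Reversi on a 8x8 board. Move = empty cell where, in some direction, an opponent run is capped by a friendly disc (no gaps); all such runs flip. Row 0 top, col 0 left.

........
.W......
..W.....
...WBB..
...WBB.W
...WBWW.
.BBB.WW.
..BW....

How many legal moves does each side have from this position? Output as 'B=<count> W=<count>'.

Answer: B=11 W=7

Derivation:
-- B to move --
(0,0): flips 3 -> legal
(0,1): no bracket -> illegal
(0,2): no bracket -> illegal
(1,0): no bracket -> illegal
(1,2): no bracket -> illegal
(1,3): no bracket -> illegal
(2,0): no bracket -> illegal
(2,1): no bracket -> illegal
(2,3): flips 3 -> legal
(2,4): no bracket -> illegal
(3,1): no bracket -> illegal
(3,2): flips 2 -> legal
(3,6): no bracket -> illegal
(3,7): no bracket -> illegal
(4,2): flips 1 -> legal
(4,6): no bracket -> illegal
(5,2): flips 2 -> legal
(5,7): flips 2 -> legal
(6,4): no bracket -> illegal
(6,7): flips 1 -> legal
(7,4): flips 1 -> legal
(7,5): flips 2 -> legal
(7,6): flips 1 -> legal
(7,7): flips 2 -> legal
B mobility = 11
-- W to move --
(2,3): flips 2 -> legal
(2,4): no bracket -> illegal
(2,5): flips 3 -> legal
(2,6): flips 2 -> legal
(3,6): flips 2 -> legal
(4,6): flips 2 -> legal
(5,0): no bracket -> illegal
(5,1): flips 1 -> legal
(5,2): no bracket -> illegal
(6,0): no bracket -> illegal
(6,4): no bracket -> illegal
(7,0): no bracket -> illegal
(7,1): flips 2 -> legal
(7,4): no bracket -> illegal
W mobility = 7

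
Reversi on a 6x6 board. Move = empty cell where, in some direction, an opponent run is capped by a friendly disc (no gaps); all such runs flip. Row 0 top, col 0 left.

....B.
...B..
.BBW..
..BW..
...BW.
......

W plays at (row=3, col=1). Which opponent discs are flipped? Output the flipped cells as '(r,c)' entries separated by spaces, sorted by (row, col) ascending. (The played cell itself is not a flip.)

Dir NW: first cell '.' (not opp) -> no flip
Dir N: opp run (2,1), next='.' -> no flip
Dir NE: opp run (2,2) (1,3) (0,4), next=edge -> no flip
Dir W: first cell '.' (not opp) -> no flip
Dir E: opp run (3,2) capped by W -> flip
Dir SW: first cell '.' (not opp) -> no flip
Dir S: first cell '.' (not opp) -> no flip
Dir SE: first cell '.' (not opp) -> no flip

Answer: (3,2)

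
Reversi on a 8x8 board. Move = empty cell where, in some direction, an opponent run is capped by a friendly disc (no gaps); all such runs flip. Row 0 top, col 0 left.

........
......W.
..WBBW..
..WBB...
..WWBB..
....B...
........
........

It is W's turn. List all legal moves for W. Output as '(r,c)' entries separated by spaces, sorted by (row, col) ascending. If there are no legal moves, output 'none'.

Answer: (1,3) (1,4) (1,5) (3,5) (4,6) (5,5) (6,5)

Derivation:
(1,2): no bracket -> illegal
(1,3): flips 2 -> legal
(1,4): flips 1 -> legal
(1,5): flips 2 -> legal
(3,5): flips 2 -> legal
(3,6): no bracket -> illegal
(4,6): flips 2 -> legal
(5,3): no bracket -> illegal
(5,5): flips 2 -> legal
(5,6): no bracket -> illegal
(6,3): no bracket -> illegal
(6,4): no bracket -> illegal
(6,5): flips 1 -> legal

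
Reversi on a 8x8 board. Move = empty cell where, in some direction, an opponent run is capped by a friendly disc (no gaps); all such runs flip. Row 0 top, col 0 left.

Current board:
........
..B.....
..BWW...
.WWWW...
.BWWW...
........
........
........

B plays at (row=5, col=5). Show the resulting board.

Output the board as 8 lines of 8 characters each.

Place B at (5,5); scan 8 dirs for brackets.
Dir NW: opp run (4,4) (3,3) capped by B -> flip
Dir N: first cell '.' (not opp) -> no flip
Dir NE: first cell '.' (not opp) -> no flip
Dir W: first cell '.' (not opp) -> no flip
Dir E: first cell '.' (not opp) -> no flip
Dir SW: first cell '.' (not opp) -> no flip
Dir S: first cell '.' (not opp) -> no flip
Dir SE: first cell '.' (not opp) -> no flip
All flips: (3,3) (4,4)

Answer: ........
..B.....
..BWW...
.WWBW...
.BWWB...
.....B..
........
........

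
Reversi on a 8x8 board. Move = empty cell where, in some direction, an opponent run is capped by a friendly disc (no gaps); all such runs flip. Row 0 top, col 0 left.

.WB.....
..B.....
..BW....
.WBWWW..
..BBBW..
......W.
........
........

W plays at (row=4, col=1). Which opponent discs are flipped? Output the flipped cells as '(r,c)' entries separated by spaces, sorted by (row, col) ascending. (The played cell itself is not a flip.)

Dir NW: first cell '.' (not opp) -> no flip
Dir N: first cell 'W' (not opp) -> no flip
Dir NE: opp run (3,2) capped by W -> flip
Dir W: first cell '.' (not opp) -> no flip
Dir E: opp run (4,2) (4,3) (4,4) capped by W -> flip
Dir SW: first cell '.' (not opp) -> no flip
Dir S: first cell '.' (not opp) -> no flip
Dir SE: first cell '.' (not opp) -> no flip

Answer: (3,2) (4,2) (4,3) (4,4)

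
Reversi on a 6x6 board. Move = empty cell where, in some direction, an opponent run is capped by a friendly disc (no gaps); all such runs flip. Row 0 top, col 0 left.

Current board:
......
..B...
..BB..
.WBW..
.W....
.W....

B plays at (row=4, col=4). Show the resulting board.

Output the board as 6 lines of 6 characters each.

Answer: ......
..B...
..BB..
.WBB..
.W..B.
.W....

Derivation:
Place B at (4,4); scan 8 dirs for brackets.
Dir NW: opp run (3,3) capped by B -> flip
Dir N: first cell '.' (not opp) -> no flip
Dir NE: first cell '.' (not opp) -> no flip
Dir W: first cell '.' (not opp) -> no flip
Dir E: first cell '.' (not opp) -> no flip
Dir SW: first cell '.' (not opp) -> no flip
Dir S: first cell '.' (not opp) -> no flip
Dir SE: first cell '.' (not opp) -> no flip
All flips: (3,3)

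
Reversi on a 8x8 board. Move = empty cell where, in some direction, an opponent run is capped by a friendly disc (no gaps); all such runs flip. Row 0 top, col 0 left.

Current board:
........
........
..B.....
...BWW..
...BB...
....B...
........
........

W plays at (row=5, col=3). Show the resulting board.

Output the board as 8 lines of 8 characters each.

Place W at (5,3); scan 8 dirs for brackets.
Dir NW: first cell '.' (not opp) -> no flip
Dir N: opp run (4,3) (3,3), next='.' -> no flip
Dir NE: opp run (4,4) capped by W -> flip
Dir W: first cell '.' (not opp) -> no flip
Dir E: opp run (5,4), next='.' -> no flip
Dir SW: first cell '.' (not opp) -> no flip
Dir S: first cell '.' (not opp) -> no flip
Dir SE: first cell '.' (not opp) -> no flip
All flips: (4,4)

Answer: ........
........
..B.....
...BWW..
...BW...
...WB...
........
........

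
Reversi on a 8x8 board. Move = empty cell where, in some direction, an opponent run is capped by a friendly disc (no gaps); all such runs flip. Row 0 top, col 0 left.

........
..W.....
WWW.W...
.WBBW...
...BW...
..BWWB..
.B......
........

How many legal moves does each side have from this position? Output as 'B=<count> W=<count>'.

-- B to move --
(0,1): no bracket -> illegal
(0,2): flips 2 -> legal
(0,3): no bracket -> illegal
(1,0): flips 1 -> legal
(1,1): flips 1 -> legal
(1,3): no bracket -> illegal
(1,4): no bracket -> illegal
(1,5): flips 1 -> legal
(2,3): no bracket -> illegal
(2,5): flips 1 -> legal
(3,0): flips 1 -> legal
(3,5): flips 1 -> legal
(4,0): no bracket -> illegal
(4,1): no bracket -> illegal
(4,2): no bracket -> illegal
(4,5): flips 1 -> legal
(6,2): no bracket -> illegal
(6,3): flips 1 -> legal
(6,4): no bracket -> illegal
(6,5): flips 1 -> legal
B mobility = 10
-- W to move --
(2,3): flips 2 -> legal
(4,1): no bracket -> illegal
(4,2): flips 3 -> legal
(4,5): no bracket -> illegal
(4,6): no bracket -> illegal
(5,0): no bracket -> illegal
(5,1): flips 1 -> legal
(5,6): flips 1 -> legal
(6,0): no bracket -> illegal
(6,2): no bracket -> illegal
(6,3): no bracket -> illegal
(6,4): no bracket -> illegal
(6,5): no bracket -> illegal
(6,6): flips 1 -> legal
(7,0): flips 3 -> legal
(7,1): no bracket -> illegal
(7,2): no bracket -> illegal
W mobility = 6

Answer: B=10 W=6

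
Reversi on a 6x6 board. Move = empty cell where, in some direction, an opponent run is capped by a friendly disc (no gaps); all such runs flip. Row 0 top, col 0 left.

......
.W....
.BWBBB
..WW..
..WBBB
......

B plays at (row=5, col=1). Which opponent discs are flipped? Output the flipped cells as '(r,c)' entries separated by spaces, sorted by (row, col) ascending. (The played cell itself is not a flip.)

Answer: (3,3) (4,2)

Derivation:
Dir NW: first cell '.' (not opp) -> no flip
Dir N: first cell '.' (not opp) -> no flip
Dir NE: opp run (4,2) (3,3) capped by B -> flip
Dir W: first cell '.' (not opp) -> no flip
Dir E: first cell '.' (not opp) -> no flip
Dir SW: edge -> no flip
Dir S: edge -> no flip
Dir SE: edge -> no flip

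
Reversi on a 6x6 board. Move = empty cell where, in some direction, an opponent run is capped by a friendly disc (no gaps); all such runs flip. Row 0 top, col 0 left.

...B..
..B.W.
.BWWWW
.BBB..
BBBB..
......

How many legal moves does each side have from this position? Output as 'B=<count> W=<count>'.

Answer: B=5 W=8

Derivation:
-- B to move --
(0,4): no bracket -> illegal
(0,5): flips 2 -> legal
(1,1): flips 1 -> legal
(1,3): flips 2 -> legal
(1,5): flips 1 -> legal
(3,4): flips 1 -> legal
(3,5): no bracket -> illegal
B mobility = 5
-- W to move --
(0,1): flips 1 -> legal
(0,2): flips 1 -> legal
(0,4): no bracket -> illegal
(1,0): no bracket -> illegal
(1,1): no bracket -> illegal
(1,3): no bracket -> illegal
(2,0): flips 1 -> legal
(3,0): no bracket -> illegal
(3,4): no bracket -> illegal
(4,4): flips 1 -> legal
(5,0): flips 2 -> legal
(5,1): flips 2 -> legal
(5,2): flips 2 -> legal
(5,3): flips 2 -> legal
(5,4): no bracket -> illegal
W mobility = 8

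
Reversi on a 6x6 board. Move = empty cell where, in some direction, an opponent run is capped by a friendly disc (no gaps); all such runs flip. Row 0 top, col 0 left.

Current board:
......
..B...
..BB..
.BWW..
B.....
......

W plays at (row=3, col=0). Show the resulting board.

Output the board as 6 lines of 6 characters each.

Answer: ......
..B...
..BB..
WWWW..
B.....
......

Derivation:
Place W at (3,0); scan 8 dirs for brackets.
Dir NW: edge -> no flip
Dir N: first cell '.' (not opp) -> no flip
Dir NE: first cell '.' (not opp) -> no flip
Dir W: edge -> no flip
Dir E: opp run (3,1) capped by W -> flip
Dir SW: edge -> no flip
Dir S: opp run (4,0), next='.' -> no flip
Dir SE: first cell '.' (not opp) -> no flip
All flips: (3,1)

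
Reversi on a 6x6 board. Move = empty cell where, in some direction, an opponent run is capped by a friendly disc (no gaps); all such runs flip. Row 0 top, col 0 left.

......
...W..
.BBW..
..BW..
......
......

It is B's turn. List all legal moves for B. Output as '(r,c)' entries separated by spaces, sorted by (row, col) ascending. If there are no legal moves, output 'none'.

Answer: (0,4) (1,4) (2,4) (3,4) (4,4)

Derivation:
(0,2): no bracket -> illegal
(0,3): no bracket -> illegal
(0,4): flips 1 -> legal
(1,2): no bracket -> illegal
(1,4): flips 1 -> legal
(2,4): flips 1 -> legal
(3,4): flips 1 -> legal
(4,2): no bracket -> illegal
(4,3): no bracket -> illegal
(4,4): flips 1 -> legal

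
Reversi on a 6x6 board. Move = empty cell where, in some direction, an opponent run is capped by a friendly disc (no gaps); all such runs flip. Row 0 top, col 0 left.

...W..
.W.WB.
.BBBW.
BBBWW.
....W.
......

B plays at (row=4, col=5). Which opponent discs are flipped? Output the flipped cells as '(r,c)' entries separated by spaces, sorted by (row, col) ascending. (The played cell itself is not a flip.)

Dir NW: opp run (3,4) capped by B -> flip
Dir N: first cell '.' (not opp) -> no flip
Dir NE: edge -> no flip
Dir W: opp run (4,4), next='.' -> no flip
Dir E: edge -> no flip
Dir SW: first cell '.' (not opp) -> no flip
Dir S: first cell '.' (not opp) -> no flip
Dir SE: edge -> no flip

Answer: (3,4)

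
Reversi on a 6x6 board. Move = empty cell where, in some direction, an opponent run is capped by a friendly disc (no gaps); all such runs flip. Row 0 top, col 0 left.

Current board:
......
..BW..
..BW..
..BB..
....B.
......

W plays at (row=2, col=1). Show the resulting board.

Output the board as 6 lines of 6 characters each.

Place W at (2,1); scan 8 dirs for brackets.
Dir NW: first cell '.' (not opp) -> no flip
Dir N: first cell '.' (not opp) -> no flip
Dir NE: opp run (1,2), next='.' -> no flip
Dir W: first cell '.' (not opp) -> no flip
Dir E: opp run (2,2) capped by W -> flip
Dir SW: first cell '.' (not opp) -> no flip
Dir S: first cell '.' (not opp) -> no flip
Dir SE: opp run (3,2), next='.' -> no flip
All flips: (2,2)

Answer: ......
..BW..
.WWW..
..BB..
....B.
......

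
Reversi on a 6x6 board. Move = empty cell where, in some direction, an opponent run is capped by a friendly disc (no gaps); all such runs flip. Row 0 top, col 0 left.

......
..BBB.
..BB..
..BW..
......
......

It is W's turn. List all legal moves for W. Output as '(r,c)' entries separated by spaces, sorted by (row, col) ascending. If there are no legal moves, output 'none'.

(0,1): no bracket -> illegal
(0,2): no bracket -> illegal
(0,3): flips 2 -> legal
(0,4): no bracket -> illegal
(0,5): no bracket -> illegal
(1,1): flips 1 -> legal
(1,5): no bracket -> illegal
(2,1): no bracket -> illegal
(2,4): no bracket -> illegal
(2,5): no bracket -> illegal
(3,1): flips 1 -> legal
(3,4): no bracket -> illegal
(4,1): no bracket -> illegal
(4,2): no bracket -> illegal
(4,3): no bracket -> illegal

Answer: (0,3) (1,1) (3,1)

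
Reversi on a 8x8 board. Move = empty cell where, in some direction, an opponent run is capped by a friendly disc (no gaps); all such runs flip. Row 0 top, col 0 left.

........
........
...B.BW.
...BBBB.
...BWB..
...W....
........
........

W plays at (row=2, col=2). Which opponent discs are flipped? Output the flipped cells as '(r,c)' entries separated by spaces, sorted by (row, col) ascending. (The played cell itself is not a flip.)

Answer: (3,3)

Derivation:
Dir NW: first cell '.' (not opp) -> no flip
Dir N: first cell '.' (not opp) -> no flip
Dir NE: first cell '.' (not opp) -> no flip
Dir W: first cell '.' (not opp) -> no flip
Dir E: opp run (2,3), next='.' -> no flip
Dir SW: first cell '.' (not opp) -> no flip
Dir S: first cell '.' (not opp) -> no flip
Dir SE: opp run (3,3) capped by W -> flip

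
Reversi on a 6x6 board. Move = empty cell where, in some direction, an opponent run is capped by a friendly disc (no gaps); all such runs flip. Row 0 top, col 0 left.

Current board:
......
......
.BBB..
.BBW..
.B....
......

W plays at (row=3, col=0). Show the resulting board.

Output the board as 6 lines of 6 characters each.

Answer: ......
......
.BBB..
WWWW..
.B....
......

Derivation:
Place W at (3,0); scan 8 dirs for brackets.
Dir NW: edge -> no flip
Dir N: first cell '.' (not opp) -> no flip
Dir NE: opp run (2,1), next='.' -> no flip
Dir W: edge -> no flip
Dir E: opp run (3,1) (3,2) capped by W -> flip
Dir SW: edge -> no flip
Dir S: first cell '.' (not opp) -> no flip
Dir SE: opp run (4,1), next='.' -> no flip
All flips: (3,1) (3,2)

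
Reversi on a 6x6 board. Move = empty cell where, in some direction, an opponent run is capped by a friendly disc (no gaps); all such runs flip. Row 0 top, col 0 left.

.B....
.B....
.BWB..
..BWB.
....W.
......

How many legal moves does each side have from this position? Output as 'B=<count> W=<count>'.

Answer: B=4 W=7

Derivation:
-- B to move --
(1,2): flips 1 -> legal
(1,3): no bracket -> illegal
(2,4): no bracket -> illegal
(3,1): no bracket -> illegal
(3,5): no bracket -> illegal
(4,2): no bracket -> illegal
(4,3): flips 1 -> legal
(4,5): no bracket -> illegal
(5,3): no bracket -> illegal
(5,4): flips 1 -> legal
(5,5): flips 3 -> legal
B mobility = 4
-- W to move --
(0,0): flips 1 -> legal
(0,2): no bracket -> illegal
(1,0): no bracket -> illegal
(1,2): no bracket -> illegal
(1,3): flips 1 -> legal
(1,4): no bracket -> illegal
(2,0): flips 1 -> legal
(2,4): flips 2 -> legal
(2,5): no bracket -> illegal
(3,0): no bracket -> illegal
(3,1): flips 1 -> legal
(3,5): flips 1 -> legal
(4,1): no bracket -> illegal
(4,2): flips 1 -> legal
(4,3): no bracket -> illegal
(4,5): no bracket -> illegal
W mobility = 7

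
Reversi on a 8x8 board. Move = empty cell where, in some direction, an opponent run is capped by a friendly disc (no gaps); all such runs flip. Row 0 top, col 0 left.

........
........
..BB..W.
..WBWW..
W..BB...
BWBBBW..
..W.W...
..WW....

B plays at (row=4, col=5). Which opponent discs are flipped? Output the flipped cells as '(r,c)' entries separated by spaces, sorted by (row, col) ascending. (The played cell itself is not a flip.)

Answer: (3,4)

Derivation:
Dir NW: opp run (3,4) capped by B -> flip
Dir N: opp run (3,5), next='.' -> no flip
Dir NE: first cell '.' (not opp) -> no flip
Dir W: first cell 'B' (not opp) -> no flip
Dir E: first cell '.' (not opp) -> no flip
Dir SW: first cell 'B' (not opp) -> no flip
Dir S: opp run (5,5), next='.' -> no flip
Dir SE: first cell '.' (not opp) -> no flip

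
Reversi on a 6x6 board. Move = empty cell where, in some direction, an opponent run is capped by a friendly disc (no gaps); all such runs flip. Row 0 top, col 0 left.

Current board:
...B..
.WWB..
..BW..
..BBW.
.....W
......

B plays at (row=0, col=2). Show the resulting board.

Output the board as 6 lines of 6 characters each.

Place B at (0,2); scan 8 dirs for brackets.
Dir NW: edge -> no flip
Dir N: edge -> no flip
Dir NE: edge -> no flip
Dir W: first cell '.' (not opp) -> no flip
Dir E: first cell 'B' (not opp) -> no flip
Dir SW: opp run (1,1), next='.' -> no flip
Dir S: opp run (1,2) capped by B -> flip
Dir SE: first cell 'B' (not opp) -> no flip
All flips: (1,2)

Answer: ..BB..
.WBB..
..BW..
..BBW.
.....W
......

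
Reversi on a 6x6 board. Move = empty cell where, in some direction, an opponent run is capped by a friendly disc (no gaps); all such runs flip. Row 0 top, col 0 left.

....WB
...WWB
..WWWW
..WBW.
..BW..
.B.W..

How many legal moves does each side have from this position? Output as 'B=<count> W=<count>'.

Answer: B=7 W=4

Derivation:
-- B to move --
(0,2): no bracket -> illegal
(0,3): flips 3 -> legal
(1,1): flips 1 -> legal
(1,2): flips 4 -> legal
(2,1): no bracket -> illegal
(3,1): flips 1 -> legal
(3,5): flips 2 -> legal
(4,1): flips 3 -> legal
(4,4): flips 1 -> legal
(4,5): no bracket -> illegal
(5,2): no bracket -> illegal
(5,4): no bracket -> illegal
B mobility = 7
-- W to move --
(3,1): flips 1 -> legal
(4,0): no bracket -> illegal
(4,1): flips 1 -> legal
(4,4): flips 1 -> legal
(5,0): no bracket -> illegal
(5,2): flips 1 -> legal
W mobility = 4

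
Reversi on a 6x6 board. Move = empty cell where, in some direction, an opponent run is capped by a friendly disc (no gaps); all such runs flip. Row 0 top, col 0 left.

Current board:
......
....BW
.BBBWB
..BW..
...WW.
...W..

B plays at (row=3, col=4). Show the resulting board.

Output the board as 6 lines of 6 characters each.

Answer: ......
....BW
.BBBBB
..BBB.
...WW.
...W..

Derivation:
Place B at (3,4); scan 8 dirs for brackets.
Dir NW: first cell 'B' (not opp) -> no flip
Dir N: opp run (2,4) capped by B -> flip
Dir NE: first cell 'B' (not opp) -> no flip
Dir W: opp run (3,3) capped by B -> flip
Dir E: first cell '.' (not opp) -> no flip
Dir SW: opp run (4,3), next='.' -> no flip
Dir S: opp run (4,4), next='.' -> no flip
Dir SE: first cell '.' (not opp) -> no flip
All flips: (2,4) (3,3)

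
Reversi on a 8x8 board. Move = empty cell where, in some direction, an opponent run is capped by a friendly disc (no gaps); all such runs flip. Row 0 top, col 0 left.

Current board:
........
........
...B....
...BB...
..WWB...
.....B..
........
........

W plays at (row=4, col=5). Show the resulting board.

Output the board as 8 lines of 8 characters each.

Place W at (4,5); scan 8 dirs for brackets.
Dir NW: opp run (3,4) (2,3), next='.' -> no flip
Dir N: first cell '.' (not opp) -> no flip
Dir NE: first cell '.' (not opp) -> no flip
Dir W: opp run (4,4) capped by W -> flip
Dir E: first cell '.' (not opp) -> no flip
Dir SW: first cell '.' (not opp) -> no flip
Dir S: opp run (5,5), next='.' -> no flip
Dir SE: first cell '.' (not opp) -> no flip
All flips: (4,4)

Answer: ........
........
...B....
...BB...
..WWWW..
.....B..
........
........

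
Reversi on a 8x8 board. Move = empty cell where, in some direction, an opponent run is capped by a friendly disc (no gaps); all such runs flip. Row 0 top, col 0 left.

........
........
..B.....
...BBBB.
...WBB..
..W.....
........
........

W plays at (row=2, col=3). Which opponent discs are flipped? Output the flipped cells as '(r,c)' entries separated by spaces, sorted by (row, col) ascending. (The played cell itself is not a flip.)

Dir NW: first cell '.' (not opp) -> no flip
Dir N: first cell '.' (not opp) -> no flip
Dir NE: first cell '.' (not opp) -> no flip
Dir W: opp run (2,2), next='.' -> no flip
Dir E: first cell '.' (not opp) -> no flip
Dir SW: first cell '.' (not opp) -> no flip
Dir S: opp run (3,3) capped by W -> flip
Dir SE: opp run (3,4) (4,5), next='.' -> no flip

Answer: (3,3)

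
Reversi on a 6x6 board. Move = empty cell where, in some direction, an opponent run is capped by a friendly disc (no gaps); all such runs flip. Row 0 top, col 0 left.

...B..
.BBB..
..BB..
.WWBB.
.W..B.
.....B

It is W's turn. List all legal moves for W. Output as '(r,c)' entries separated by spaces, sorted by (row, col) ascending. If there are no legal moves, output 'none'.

Answer: (0,2) (0,4) (1,4) (3,5)

Derivation:
(0,0): no bracket -> illegal
(0,1): no bracket -> illegal
(0,2): flips 2 -> legal
(0,4): flips 2 -> legal
(1,0): no bracket -> illegal
(1,4): flips 1 -> legal
(2,0): no bracket -> illegal
(2,1): no bracket -> illegal
(2,4): no bracket -> illegal
(2,5): no bracket -> illegal
(3,5): flips 2 -> legal
(4,2): no bracket -> illegal
(4,3): no bracket -> illegal
(4,5): no bracket -> illegal
(5,3): no bracket -> illegal
(5,4): no bracket -> illegal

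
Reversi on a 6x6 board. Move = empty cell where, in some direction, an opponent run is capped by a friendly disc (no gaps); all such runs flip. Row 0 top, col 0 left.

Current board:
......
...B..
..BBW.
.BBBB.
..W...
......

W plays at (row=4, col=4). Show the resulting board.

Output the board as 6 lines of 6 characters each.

Answer: ......
...B..
..BBW.
.BBBW.
..W.W.
......

Derivation:
Place W at (4,4); scan 8 dirs for brackets.
Dir NW: opp run (3,3) (2,2), next='.' -> no flip
Dir N: opp run (3,4) capped by W -> flip
Dir NE: first cell '.' (not opp) -> no flip
Dir W: first cell '.' (not opp) -> no flip
Dir E: first cell '.' (not opp) -> no flip
Dir SW: first cell '.' (not opp) -> no flip
Dir S: first cell '.' (not opp) -> no flip
Dir SE: first cell '.' (not opp) -> no flip
All flips: (3,4)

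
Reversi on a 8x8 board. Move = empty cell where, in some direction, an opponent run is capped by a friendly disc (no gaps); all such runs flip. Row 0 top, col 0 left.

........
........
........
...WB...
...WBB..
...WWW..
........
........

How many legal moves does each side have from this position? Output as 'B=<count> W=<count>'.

Answer: B=9 W=5

Derivation:
-- B to move --
(2,2): flips 1 -> legal
(2,3): no bracket -> illegal
(2,4): no bracket -> illegal
(3,2): flips 1 -> legal
(4,2): flips 1 -> legal
(4,6): no bracket -> illegal
(5,2): flips 1 -> legal
(5,6): no bracket -> illegal
(6,2): flips 1 -> legal
(6,3): flips 1 -> legal
(6,4): flips 1 -> legal
(6,5): flips 1 -> legal
(6,6): flips 1 -> legal
B mobility = 9
-- W to move --
(2,3): no bracket -> illegal
(2,4): flips 2 -> legal
(2,5): flips 1 -> legal
(3,5): flips 3 -> legal
(3,6): flips 1 -> legal
(4,6): flips 2 -> legal
(5,6): no bracket -> illegal
W mobility = 5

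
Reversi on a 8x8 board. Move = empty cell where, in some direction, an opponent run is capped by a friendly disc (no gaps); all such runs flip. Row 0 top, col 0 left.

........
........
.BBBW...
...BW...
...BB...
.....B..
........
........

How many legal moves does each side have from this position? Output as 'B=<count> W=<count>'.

-- B to move --
(1,3): no bracket -> illegal
(1,4): flips 2 -> legal
(1,5): flips 1 -> legal
(2,5): flips 2 -> legal
(3,5): flips 1 -> legal
(4,5): flips 1 -> legal
B mobility = 5
-- W to move --
(1,0): no bracket -> illegal
(1,1): no bracket -> illegal
(1,2): flips 1 -> legal
(1,3): no bracket -> illegal
(1,4): no bracket -> illegal
(2,0): flips 3 -> legal
(3,0): no bracket -> illegal
(3,1): no bracket -> illegal
(3,2): flips 1 -> legal
(3,5): no bracket -> illegal
(4,2): flips 1 -> legal
(4,5): no bracket -> illegal
(4,6): no bracket -> illegal
(5,2): flips 1 -> legal
(5,3): no bracket -> illegal
(5,4): flips 1 -> legal
(5,6): no bracket -> illegal
(6,4): no bracket -> illegal
(6,5): no bracket -> illegal
(6,6): no bracket -> illegal
W mobility = 6

Answer: B=5 W=6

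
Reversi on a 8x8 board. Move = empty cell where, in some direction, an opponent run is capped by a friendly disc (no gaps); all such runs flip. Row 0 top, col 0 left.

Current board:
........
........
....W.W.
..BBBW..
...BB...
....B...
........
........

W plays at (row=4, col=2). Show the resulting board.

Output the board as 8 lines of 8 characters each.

Place W at (4,2); scan 8 dirs for brackets.
Dir NW: first cell '.' (not opp) -> no flip
Dir N: opp run (3,2), next='.' -> no flip
Dir NE: opp run (3,3) capped by W -> flip
Dir W: first cell '.' (not opp) -> no flip
Dir E: opp run (4,3) (4,4), next='.' -> no flip
Dir SW: first cell '.' (not opp) -> no flip
Dir S: first cell '.' (not opp) -> no flip
Dir SE: first cell '.' (not opp) -> no flip
All flips: (3,3)

Answer: ........
........
....W.W.
..BWBW..
..WBB...
....B...
........
........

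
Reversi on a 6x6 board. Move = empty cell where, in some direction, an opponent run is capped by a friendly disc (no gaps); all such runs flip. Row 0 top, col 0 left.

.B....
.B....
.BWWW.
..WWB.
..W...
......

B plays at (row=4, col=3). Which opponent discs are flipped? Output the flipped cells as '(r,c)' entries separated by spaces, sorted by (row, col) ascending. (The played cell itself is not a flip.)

Dir NW: opp run (3,2) capped by B -> flip
Dir N: opp run (3,3) (2,3), next='.' -> no flip
Dir NE: first cell 'B' (not opp) -> no flip
Dir W: opp run (4,2), next='.' -> no flip
Dir E: first cell '.' (not opp) -> no flip
Dir SW: first cell '.' (not opp) -> no flip
Dir S: first cell '.' (not opp) -> no flip
Dir SE: first cell '.' (not opp) -> no flip

Answer: (3,2)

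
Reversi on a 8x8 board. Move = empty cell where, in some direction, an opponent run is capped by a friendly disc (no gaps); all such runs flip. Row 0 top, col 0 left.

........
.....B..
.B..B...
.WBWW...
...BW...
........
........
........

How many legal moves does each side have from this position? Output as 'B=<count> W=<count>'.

Answer: B=8 W=6

Derivation:
-- B to move --
(2,0): no bracket -> illegal
(2,2): no bracket -> illegal
(2,3): flips 1 -> legal
(2,5): flips 1 -> legal
(3,0): flips 1 -> legal
(3,5): flips 2 -> legal
(4,0): no bracket -> illegal
(4,1): flips 1 -> legal
(4,2): flips 1 -> legal
(4,5): flips 1 -> legal
(5,3): no bracket -> illegal
(5,4): flips 2 -> legal
(5,5): no bracket -> illegal
B mobility = 8
-- W to move --
(0,4): no bracket -> illegal
(0,5): no bracket -> illegal
(0,6): flips 2 -> legal
(1,0): no bracket -> illegal
(1,1): flips 1 -> legal
(1,2): no bracket -> illegal
(1,3): no bracket -> illegal
(1,4): flips 1 -> legal
(1,6): no bracket -> illegal
(2,0): no bracket -> illegal
(2,2): no bracket -> illegal
(2,3): no bracket -> illegal
(2,5): no bracket -> illegal
(2,6): no bracket -> illegal
(3,0): no bracket -> illegal
(3,5): no bracket -> illegal
(4,1): no bracket -> illegal
(4,2): flips 1 -> legal
(5,2): flips 1 -> legal
(5,3): flips 1 -> legal
(5,4): no bracket -> illegal
W mobility = 6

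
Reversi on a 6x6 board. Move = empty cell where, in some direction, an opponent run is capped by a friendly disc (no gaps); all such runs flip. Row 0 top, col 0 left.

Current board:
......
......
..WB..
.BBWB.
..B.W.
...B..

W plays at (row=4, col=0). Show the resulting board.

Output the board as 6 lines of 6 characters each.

Place W at (4,0); scan 8 dirs for brackets.
Dir NW: edge -> no flip
Dir N: first cell '.' (not opp) -> no flip
Dir NE: opp run (3,1) capped by W -> flip
Dir W: edge -> no flip
Dir E: first cell '.' (not opp) -> no flip
Dir SW: edge -> no flip
Dir S: first cell '.' (not opp) -> no flip
Dir SE: first cell '.' (not opp) -> no flip
All flips: (3,1)

Answer: ......
......
..WB..
.WBWB.
W.B.W.
...B..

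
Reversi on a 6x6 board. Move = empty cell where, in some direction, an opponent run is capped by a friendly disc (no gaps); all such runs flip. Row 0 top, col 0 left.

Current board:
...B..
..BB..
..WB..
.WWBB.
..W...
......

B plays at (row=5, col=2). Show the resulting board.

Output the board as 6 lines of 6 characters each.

Place B at (5,2); scan 8 dirs for brackets.
Dir NW: first cell '.' (not opp) -> no flip
Dir N: opp run (4,2) (3,2) (2,2) capped by B -> flip
Dir NE: first cell '.' (not opp) -> no flip
Dir W: first cell '.' (not opp) -> no flip
Dir E: first cell '.' (not opp) -> no flip
Dir SW: edge -> no flip
Dir S: edge -> no flip
Dir SE: edge -> no flip
All flips: (2,2) (3,2) (4,2)

Answer: ...B..
..BB..
..BB..
.WBBB.
..B...
..B...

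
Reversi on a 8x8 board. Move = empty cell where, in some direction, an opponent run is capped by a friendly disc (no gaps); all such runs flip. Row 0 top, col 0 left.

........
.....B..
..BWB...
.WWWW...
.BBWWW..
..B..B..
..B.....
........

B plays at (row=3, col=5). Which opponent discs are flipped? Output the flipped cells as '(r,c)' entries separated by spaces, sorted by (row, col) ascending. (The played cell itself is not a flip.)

Dir NW: first cell 'B' (not opp) -> no flip
Dir N: first cell '.' (not opp) -> no flip
Dir NE: first cell '.' (not opp) -> no flip
Dir W: opp run (3,4) (3,3) (3,2) (3,1), next='.' -> no flip
Dir E: first cell '.' (not opp) -> no flip
Dir SW: opp run (4,4), next='.' -> no flip
Dir S: opp run (4,5) capped by B -> flip
Dir SE: first cell '.' (not opp) -> no flip

Answer: (4,5)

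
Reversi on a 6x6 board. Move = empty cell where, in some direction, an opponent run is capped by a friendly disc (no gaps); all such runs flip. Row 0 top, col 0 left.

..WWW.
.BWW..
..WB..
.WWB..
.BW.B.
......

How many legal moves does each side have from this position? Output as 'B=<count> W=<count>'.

-- B to move --
(0,1): flips 1 -> legal
(0,5): no bracket -> illegal
(1,4): flips 2 -> legal
(1,5): no bracket -> illegal
(2,0): no bracket -> illegal
(2,1): flips 2 -> legal
(2,4): no bracket -> illegal
(3,0): flips 2 -> legal
(4,0): no bracket -> illegal
(4,3): flips 1 -> legal
(5,1): flips 1 -> legal
(5,2): no bracket -> illegal
(5,3): no bracket -> illegal
B mobility = 6
-- W to move --
(0,0): flips 1 -> legal
(0,1): no bracket -> illegal
(1,0): flips 1 -> legal
(1,4): flips 1 -> legal
(2,0): flips 1 -> legal
(2,1): no bracket -> illegal
(2,4): flips 2 -> legal
(3,0): no bracket -> illegal
(3,4): flips 2 -> legal
(3,5): no bracket -> illegal
(4,0): flips 1 -> legal
(4,3): flips 2 -> legal
(4,5): no bracket -> illegal
(5,0): flips 1 -> legal
(5,1): flips 1 -> legal
(5,2): no bracket -> illegal
(5,3): no bracket -> illegal
(5,4): no bracket -> illegal
(5,5): flips 2 -> legal
W mobility = 11

Answer: B=6 W=11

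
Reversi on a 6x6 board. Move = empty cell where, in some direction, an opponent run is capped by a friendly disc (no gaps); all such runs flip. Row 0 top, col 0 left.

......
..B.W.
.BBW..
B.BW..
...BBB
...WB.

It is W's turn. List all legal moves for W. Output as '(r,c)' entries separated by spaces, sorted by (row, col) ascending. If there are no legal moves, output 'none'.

(0,1): flips 1 -> legal
(0,2): no bracket -> illegal
(0,3): no bracket -> illegal
(1,0): no bracket -> illegal
(1,1): flips 1 -> legal
(1,3): no bracket -> illegal
(2,0): flips 2 -> legal
(3,1): flips 1 -> legal
(3,4): no bracket -> illegal
(3,5): flips 1 -> legal
(4,0): no bracket -> illegal
(4,1): flips 1 -> legal
(4,2): no bracket -> illegal
(5,2): no bracket -> illegal
(5,5): flips 2 -> legal

Answer: (0,1) (1,1) (2,0) (3,1) (3,5) (4,1) (5,5)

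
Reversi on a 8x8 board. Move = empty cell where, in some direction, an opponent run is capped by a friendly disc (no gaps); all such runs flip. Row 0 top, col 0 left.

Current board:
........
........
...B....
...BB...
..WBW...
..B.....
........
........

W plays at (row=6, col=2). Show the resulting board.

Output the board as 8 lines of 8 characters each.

Answer: ........
........
...B....
...BB...
..WBW...
..W.....
..W.....
........

Derivation:
Place W at (6,2); scan 8 dirs for brackets.
Dir NW: first cell '.' (not opp) -> no flip
Dir N: opp run (5,2) capped by W -> flip
Dir NE: first cell '.' (not opp) -> no flip
Dir W: first cell '.' (not opp) -> no flip
Dir E: first cell '.' (not opp) -> no flip
Dir SW: first cell '.' (not opp) -> no flip
Dir S: first cell '.' (not opp) -> no flip
Dir SE: first cell '.' (not opp) -> no flip
All flips: (5,2)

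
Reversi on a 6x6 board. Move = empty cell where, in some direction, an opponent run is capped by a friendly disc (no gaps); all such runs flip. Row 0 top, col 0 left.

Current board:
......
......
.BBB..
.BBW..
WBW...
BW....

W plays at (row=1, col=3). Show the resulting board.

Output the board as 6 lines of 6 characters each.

Place W at (1,3); scan 8 dirs for brackets.
Dir NW: first cell '.' (not opp) -> no flip
Dir N: first cell '.' (not opp) -> no flip
Dir NE: first cell '.' (not opp) -> no flip
Dir W: first cell '.' (not opp) -> no flip
Dir E: first cell '.' (not opp) -> no flip
Dir SW: opp run (2,2) (3,1) capped by W -> flip
Dir S: opp run (2,3) capped by W -> flip
Dir SE: first cell '.' (not opp) -> no flip
All flips: (2,2) (2,3) (3,1)

Answer: ......
...W..
.BWW..
.WBW..
WBW...
BW....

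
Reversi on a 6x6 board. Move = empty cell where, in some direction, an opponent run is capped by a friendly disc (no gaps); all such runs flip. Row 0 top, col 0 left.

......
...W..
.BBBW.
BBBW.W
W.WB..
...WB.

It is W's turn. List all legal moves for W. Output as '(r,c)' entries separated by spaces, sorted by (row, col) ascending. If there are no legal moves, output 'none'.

(1,0): no bracket -> illegal
(1,1): flips 1 -> legal
(1,2): flips 2 -> legal
(1,4): no bracket -> illegal
(2,0): flips 5 -> legal
(3,4): no bracket -> illegal
(4,1): no bracket -> illegal
(4,4): flips 1 -> legal
(4,5): no bracket -> illegal
(5,2): no bracket -> illegal
(5,5): flips 1 -> legal

Answer: (1,1) (1,2) (2,0) (4,4) (5,5)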